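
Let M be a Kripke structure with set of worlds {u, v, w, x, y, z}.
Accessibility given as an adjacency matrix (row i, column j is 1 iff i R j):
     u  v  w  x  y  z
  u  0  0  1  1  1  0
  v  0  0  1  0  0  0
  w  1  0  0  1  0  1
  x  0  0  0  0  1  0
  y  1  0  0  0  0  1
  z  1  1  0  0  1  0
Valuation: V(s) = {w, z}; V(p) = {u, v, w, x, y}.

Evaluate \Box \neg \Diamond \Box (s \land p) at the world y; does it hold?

No

At y: \Box \neg \Diamond \Box (s \land p) requires \neg \Diamond \Box (s \land p) at every successor {u, z}.
  \neg \Diamond \Box (s \land p) fails at z, so \Box \neg \Diamond \Box (s \land p) is false at y.
    At z: \Diamond \Box (s \land p) is true, so \neg \Diamond \Box (s \land p) is false.
      At z: \Diamond \Box (s \land p) requires \Box (s \land p) at some successor in {u, v, y}.
        \Box (s \land p) holds at v, so \Diamond \Box (s \land p) is true at z.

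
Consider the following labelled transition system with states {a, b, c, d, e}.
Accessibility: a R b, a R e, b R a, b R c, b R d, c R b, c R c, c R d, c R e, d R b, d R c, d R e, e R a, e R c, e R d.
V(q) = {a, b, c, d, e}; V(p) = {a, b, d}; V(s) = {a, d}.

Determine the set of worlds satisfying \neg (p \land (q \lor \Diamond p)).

Let φ = \neg (p \land (q \lor \Diamond p)). Evaluate φ at each world:
  a (successors {b, e}): φ is false.
  b (successors {a, c, d}): φ is false.
  c (successors {b, c, d, e}): φ is true.
  d (successors {b, c, e}): φ is false.
  e (successors {a, c, d}): φ is true.
For instance, at e:
  At e: p \land (q \lor \Diamond p) is false, so \neg (p \land (q \lor \Diamond p)) is true.
    At e: p is false, q \lor \Diamond p is true, so p \land (q \lor \Diamond p) is false.
      At e: q is true, \Diamond p is true, so q \lor \Diamond p is true.
Satisfying worlds: {c, e}

c, e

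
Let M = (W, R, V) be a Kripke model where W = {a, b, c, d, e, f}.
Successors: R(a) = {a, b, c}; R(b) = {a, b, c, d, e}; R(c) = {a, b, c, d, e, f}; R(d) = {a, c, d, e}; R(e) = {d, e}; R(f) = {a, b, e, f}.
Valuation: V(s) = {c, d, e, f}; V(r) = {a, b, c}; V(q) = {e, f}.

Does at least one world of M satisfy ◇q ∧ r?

Yes

Let φ = ◇q ∧ r. Evaluate φ at each world:
  a (successors {a, b, c}): φ is false.
  b (successors {a, b, c, d, e}): φ is true.
  c (successors {a, b, c, d, e, f}): φ is true.
  d (successors {a, c, d, e}): φ is false.
  e (successors {d, e}): φ is false.
  f (successors {a, b, e, f}): φ is false.
Detail at b (witness):
  At b: ◇q is true, r is true, so ◇q ∧ r is true.
    At b: ◇q requires q at some successor in {a, b, c, d, e}.
      q holds at e, so ◇q is true at b.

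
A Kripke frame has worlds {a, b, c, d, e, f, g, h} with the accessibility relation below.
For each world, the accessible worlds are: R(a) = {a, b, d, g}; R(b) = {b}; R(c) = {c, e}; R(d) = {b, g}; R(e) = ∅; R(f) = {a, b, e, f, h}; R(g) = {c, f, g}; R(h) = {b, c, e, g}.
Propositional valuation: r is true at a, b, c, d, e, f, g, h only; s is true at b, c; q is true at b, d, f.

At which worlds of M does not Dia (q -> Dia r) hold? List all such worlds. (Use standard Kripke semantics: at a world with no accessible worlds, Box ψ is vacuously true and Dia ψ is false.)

e

Let φ = not Dia (q -> Dia r). Evaluate φ at each world:
  a (successors {a, b, d, g}): φ is false.
  b (successors {b}): φ is false.
  c (successors {c, e}): φ is false.
  d (successors {b, g}): φ is false.
  e (successors ∅): φ is true.
  f (successors {a, b, e, f, h}): φ is false.
  g (successors {c, f, g}): φ is false.
  h (successors {b, c, e, g}): φ is false.
For instance, at a:
  At a: Dia (q -> Dia r) is true, so not Dia (q -> Dia r) is false.
    At a: Dia (q -> Dia r) requires q -> Dia r at some successor in {a, b, d, g}.
      q -> Dia r holds at a, so Dia (q -> Dia r) is true at a.
Satisfying worlds: {e}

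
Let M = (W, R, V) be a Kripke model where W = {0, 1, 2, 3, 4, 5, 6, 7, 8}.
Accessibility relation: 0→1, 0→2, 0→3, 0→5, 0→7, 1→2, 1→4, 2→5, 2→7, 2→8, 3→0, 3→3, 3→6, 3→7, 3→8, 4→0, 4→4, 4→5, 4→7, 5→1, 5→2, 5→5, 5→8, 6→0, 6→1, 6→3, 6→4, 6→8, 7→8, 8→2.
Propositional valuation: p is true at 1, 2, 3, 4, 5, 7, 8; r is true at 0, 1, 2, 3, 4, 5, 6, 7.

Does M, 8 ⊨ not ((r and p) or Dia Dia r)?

At 8: (r and p) or Dia Dia r is true, so not ((r and p) or Dia Dia r) is false.
  At 8: r and p is false, Dia Dia r is true, so (r and p) or Dia Dia r is true.
    At 8: Dia Dia r requires Dia r at some successor in {2}.
      Dia r holds at 2, so Dia Dia r is true at 8.

No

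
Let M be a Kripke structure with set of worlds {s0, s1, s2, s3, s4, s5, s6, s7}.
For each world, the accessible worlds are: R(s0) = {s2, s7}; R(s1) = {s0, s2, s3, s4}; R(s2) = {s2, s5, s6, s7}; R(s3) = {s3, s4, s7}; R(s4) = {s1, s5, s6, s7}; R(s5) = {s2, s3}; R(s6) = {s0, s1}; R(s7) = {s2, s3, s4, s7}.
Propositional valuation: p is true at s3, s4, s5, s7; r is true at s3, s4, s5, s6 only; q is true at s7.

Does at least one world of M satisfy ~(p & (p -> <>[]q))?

Recall that []ψ holds at a world iff ψ holds at every accessible world, and <>ψ holds iff ψ holds at some accessible world.
Let φ = ~(p & (p -> <>[]q)). Evaluate φ at each world:
  s0 (successors {s2, s7}): φ is true.
  s1 (successors {s0, s2, s3, s4}): φ is true.
  s2 (successors {s2, s5, s6, s7}): φ is true.
  s3 (successors {s3, s4, s7}): φ is true.
  s4 (successors {s1, s5, s6, s7}): φ is true.
  s5 (successors {s2, s3}): φ is true.
  s6 (successors {s0, s1}): φ is true.
  s7 (successors {s2, s3, s4, s7}): φ is true.
Detail at s0 (witness):
  At s0: p & (p -> <>[]q) is false, so ~(p & (p -> <>[]q)) is true.
    At s0: p is false, p -> <>[]q is true, so p & (p -> <>[]q) is false.
      At s0: p is false, <>[]q is false, so p -> <>[]q is true.

Yes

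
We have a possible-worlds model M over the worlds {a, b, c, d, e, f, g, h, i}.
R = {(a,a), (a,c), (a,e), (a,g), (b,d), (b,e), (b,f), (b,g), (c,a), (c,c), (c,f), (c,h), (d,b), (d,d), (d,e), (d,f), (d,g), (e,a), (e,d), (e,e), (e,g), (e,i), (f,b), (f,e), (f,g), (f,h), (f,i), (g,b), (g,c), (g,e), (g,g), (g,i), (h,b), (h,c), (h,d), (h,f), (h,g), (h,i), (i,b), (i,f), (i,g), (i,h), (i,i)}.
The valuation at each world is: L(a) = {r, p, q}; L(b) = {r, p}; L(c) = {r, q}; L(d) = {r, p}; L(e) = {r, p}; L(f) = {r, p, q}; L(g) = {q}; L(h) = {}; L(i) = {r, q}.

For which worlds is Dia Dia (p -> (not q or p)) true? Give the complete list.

Recall that Dia ψ holds at a world iff ψ holds at some accessible world.
Let φ = Dia Dia (p -> (not q or p)). Evaluate φ at each world:
  a (successors {a, c, e, g}): φ is true.
  b (successors {d, e, f, g}): φ is true.
  c (successors {a, c, f, h}): φ is true.
  d (successors {b, d, e, f, g}): φ is true.
  e (successors {a, d, e, g, i}): φ is true.
  f (successors {b, e, g, h, i}): φ is true.
  g (successors {b, c, e, g, i}): φ is true.
  h (successors {b, c, d, f, g, i}): φ is true.
  i (successors {b, f, g, h, i}): φ is true.
For instance, at g:
  At g: Dia Dia (p -> (not q or p)) requires Dia (p -> (not q or p)) at some successor in {b, c, e, g, i}.
    Dia (p -> (not q or p)) holds at b, so Dia Dia (p -> (not q or p)) is true at g.
      At b: Dia (p -> (not q or p)) requires p -> (not q or p) at some successor in {d, e, f, g}.
        p -> (not q or p) holds at d, so Dia (p -> (not q or p)) is true at b.
Satisfying worlds: {a, b, c, d, e, f, g, h, i}

a, b, c, d, e, f, g, h, i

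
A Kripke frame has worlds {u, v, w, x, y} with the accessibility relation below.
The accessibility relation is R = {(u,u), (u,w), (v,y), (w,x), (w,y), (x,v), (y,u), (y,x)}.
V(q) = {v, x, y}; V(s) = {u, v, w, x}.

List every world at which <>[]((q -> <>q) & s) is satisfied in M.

Let φ = <>[]((q -> <>q) & s). Evaluate φ at each world:
  u (successors {u, w}): φ is true.
  v (successors {y}): φ is true.
  w (successors {x, y}): φ is true.
  x (successors {v}): φ is false.
  y (successors {u, x}): φ is true.
For instance, at v:
  At v: <>[]((q -> <>q) & s) requires []((q -> <>q) & s) at some successor in {y}.
    []((q -> <>q) & s) holds at y, so <>[]((q -> <>q) & s) is true at v.
      At y: []((q -> <>q) & s) requires (q -> <>q) & s at every successor {u, x}.
        At u: (q -> <>q) & s is true.
        At x: (q -> <>q) & s is true.
      So []((q -> <>q) & s) is true at y.
Satisfying worlds: {u, v, w, y}

u, v, w, y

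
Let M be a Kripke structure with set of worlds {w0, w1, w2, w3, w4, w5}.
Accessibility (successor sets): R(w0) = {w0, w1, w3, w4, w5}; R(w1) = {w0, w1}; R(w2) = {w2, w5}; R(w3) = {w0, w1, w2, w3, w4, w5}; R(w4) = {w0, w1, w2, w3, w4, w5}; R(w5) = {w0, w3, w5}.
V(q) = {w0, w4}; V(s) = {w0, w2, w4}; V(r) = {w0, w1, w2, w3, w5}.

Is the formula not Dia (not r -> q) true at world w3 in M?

At w3: Dia (not r -> q) is true, so not Dia (not r -> q) is false.
  At w3: Dia (not r -> q) requires not r -> q at some successor in {w0, w1, w2, w3, w4, w5}.
    not r -> q holds at w0, so Dia (not r -> q) is true at w3.

No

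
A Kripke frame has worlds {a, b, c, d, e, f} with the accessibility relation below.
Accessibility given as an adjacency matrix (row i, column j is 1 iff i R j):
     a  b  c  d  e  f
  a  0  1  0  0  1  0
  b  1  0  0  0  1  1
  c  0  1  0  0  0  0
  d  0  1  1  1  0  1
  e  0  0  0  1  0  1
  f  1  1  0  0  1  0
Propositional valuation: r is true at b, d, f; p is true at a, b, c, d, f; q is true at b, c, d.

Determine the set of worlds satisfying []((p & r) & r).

Let φ = []((p & r) & r). Evaluate φ at each world:
  a (successors {b, e}): φ is false.
  b (successors {a, e, f}): φ is false.
  c (successors {b}): φ is true.
  d (successors {b, c, d, f}): φ is false.
  e (successors {d, f}): φ is true.
  f (successors {a, b, e}): φ is false.
For instance, at f:
  At f: []((p & r) & r) requires (p & r) & r at every successor {a, b, e}.
    (p & r) & r fails at a, so []((p & r) & r) is false at f.
Satisfying worlds: {c, e}

c, e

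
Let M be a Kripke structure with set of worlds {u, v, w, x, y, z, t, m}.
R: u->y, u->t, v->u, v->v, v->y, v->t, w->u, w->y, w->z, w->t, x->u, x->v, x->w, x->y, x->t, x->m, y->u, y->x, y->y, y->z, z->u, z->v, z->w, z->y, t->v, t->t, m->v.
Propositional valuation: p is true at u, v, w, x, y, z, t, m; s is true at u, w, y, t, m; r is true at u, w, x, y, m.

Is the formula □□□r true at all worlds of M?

Recall that □ψ holds at a world iff ψ holds at every accessible world, and ◇ψ holds iff ψ holds at some accessible world.
Let φ = □□□r. Evaluate φ at each world:
  u (successors {y, t}): φ is false.
  v (successors {u, v, y, t}): φ is false.
  w (successors {u, y, z, t}): φ is false.
  x (successors {u, v, w, y, t, m}): φ is false.
  y (successors {u, x, y, z}): φ is false.
  z (successors {u, v, w, y}): φ is false.
  t (successors {v, t}): φ is false.
  m (successors {v}): φ is false.
Detail at u (counterexample):
  At u: □□□r requires □□r at every successor {y, t}.
    □□r fails at y, so □□□r is false at u.
      At y: □□r requires □r at every successor {u, x, y, z}.
        □r fails at u, so □□r is false at y.

No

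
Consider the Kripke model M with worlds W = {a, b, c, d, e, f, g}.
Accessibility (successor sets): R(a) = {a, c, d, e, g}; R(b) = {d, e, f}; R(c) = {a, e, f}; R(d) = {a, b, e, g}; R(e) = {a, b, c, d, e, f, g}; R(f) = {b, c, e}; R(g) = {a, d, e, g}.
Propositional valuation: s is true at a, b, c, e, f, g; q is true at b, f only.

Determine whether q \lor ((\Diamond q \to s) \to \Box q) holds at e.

No

At e: q is false, (\Diamond q \to s) \to \Box q is false, so q \lor ((\Diamond q \to s) \to \Box q) is false.
  At e: \Diamond q \to s is true, \Box q is false, so (\Diamond q \to s) \to \Box q is false.
    At e: \Diamond q is true, s is true, so \Diamond q \to s is true.
      At e: \Diamond q requires q at some successor in {a, b, c, d, e, f, g}.
        q holds at b, so \Diamond q is true at e.
    At e: \Box q requires q at every successor {a, b, c, d, e, f, g}.
      q fails at a, so \Box q is false at e.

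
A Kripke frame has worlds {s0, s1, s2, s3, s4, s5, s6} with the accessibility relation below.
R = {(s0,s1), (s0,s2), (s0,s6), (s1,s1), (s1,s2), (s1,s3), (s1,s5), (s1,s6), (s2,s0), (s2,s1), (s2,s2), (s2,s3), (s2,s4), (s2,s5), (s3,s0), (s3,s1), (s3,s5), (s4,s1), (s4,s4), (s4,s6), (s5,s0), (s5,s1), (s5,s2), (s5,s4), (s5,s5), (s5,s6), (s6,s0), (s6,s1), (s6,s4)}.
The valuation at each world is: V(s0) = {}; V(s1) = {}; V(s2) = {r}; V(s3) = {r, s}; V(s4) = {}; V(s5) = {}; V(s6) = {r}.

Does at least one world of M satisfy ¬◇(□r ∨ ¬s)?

Let φ = ¬◇(□r ∨ ¬s). Evaluate φ at each world:
  s0 (successors {s1, s2, s6}): φ is false.
  s1 (successors {s1, s2, s3, s5, s6}): φ is false.
  s2 (successors {s0, s1, s2, s3, s4, s5}): φ is false.
  s3 (successors {s0, s1, s5}): φ is false.
  s4 (successors {s1, s4, s6}): φ is false.
  s5 (successors {s0, s1, s2, s4, s5, s6}): φ is false.
  s6 (successors {s0, s1, s4}): φ is false.
For instance, at s0:
  At s0: ◇(□r ∨ ¬s) is true, so ¬◇(□r ∨ ¬s) is false.
    At s0: ◇(□r ∨ ¬s) requires □r ∨ ¬s at some successor in {s1, s2, s6}.
      □r ∨ ¬s holds at s1, so ◇(□r ∨ ¬s) is true at s0.

No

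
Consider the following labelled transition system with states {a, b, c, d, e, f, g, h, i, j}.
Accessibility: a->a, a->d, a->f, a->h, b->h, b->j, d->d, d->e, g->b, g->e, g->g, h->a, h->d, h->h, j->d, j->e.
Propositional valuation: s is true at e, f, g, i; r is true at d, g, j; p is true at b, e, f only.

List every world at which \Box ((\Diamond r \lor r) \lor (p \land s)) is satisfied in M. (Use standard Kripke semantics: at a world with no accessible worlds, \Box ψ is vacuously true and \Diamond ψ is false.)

Let φ = \Box ((\Diamond r \lor r) \lor (p \land s)). Evaluate φ at each world:
  a (successors {a, d, f, h}): φ is true.
  b (successors {h, j}): φ is true.
  c (successors ∅): φ is true.
  d (successors {d, e}): φ is true.
  e (successors ∅): φ is true.
  f (successors ∅): φ is true.
  g (successors {b, e, g}): φ is true.
  h (successors {a, d, h}): φ is true.
  i (successors ∅): φ is true.
  j (successors {d, e}): φ is true.
For instance, at j:
  At j: \Box ((\Diamond r \lor r) \lor (p \land s)) requires (\Diamond r \lor r) \lor (p \land s) at every successor {d, e}.
      At d: \Diamond r \lor r is true, p \land s is false, so (\Diamond r \lor r) \lor (p \land s) is true.
      At e: \Diamond r \lor r is false, p \land s is true, so (\Diamond r \lor r) \lor (p \land s) is true.
  So \Box ((\Diamond r \lor r) \lor (p \land s)) is true at j.
Satisfying worlds: {a, b, c, d, e, f, g, h, i, j}

a, b, c, d, e, f, g, h, i, j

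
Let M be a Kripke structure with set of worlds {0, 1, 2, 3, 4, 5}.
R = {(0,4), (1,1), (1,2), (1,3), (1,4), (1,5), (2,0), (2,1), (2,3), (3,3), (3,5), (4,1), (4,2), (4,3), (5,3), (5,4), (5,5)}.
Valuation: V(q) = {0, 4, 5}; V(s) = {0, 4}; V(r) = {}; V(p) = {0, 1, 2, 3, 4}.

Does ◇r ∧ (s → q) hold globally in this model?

No

Recall that ◇ψ holds at a world iff ψ holds at some accessible world.
Let φ = ◇r ∧ (s → q). Evaluate φ at each world:
  0 (successors {4}): φ is false.
  1 (successors {1, 2, 3, 4, 5}): φ is false.
  2 (successors {0, 1, 3}): φ is false.
  3 (successors {3, 5}): φ is false.
  4 (successors {1, 2, 3}): φ is false.
  5 (successors {3, 4, 5}): φ is false.
Detail at 0 (counterexample):
  At 0: ◇r is false, s → q is true, so ◇r ∧ (s → q) is false.
    At 0: ◇r requires r at some successor in {4}.
      At 4: r is false.
    So ◇r is false at 0.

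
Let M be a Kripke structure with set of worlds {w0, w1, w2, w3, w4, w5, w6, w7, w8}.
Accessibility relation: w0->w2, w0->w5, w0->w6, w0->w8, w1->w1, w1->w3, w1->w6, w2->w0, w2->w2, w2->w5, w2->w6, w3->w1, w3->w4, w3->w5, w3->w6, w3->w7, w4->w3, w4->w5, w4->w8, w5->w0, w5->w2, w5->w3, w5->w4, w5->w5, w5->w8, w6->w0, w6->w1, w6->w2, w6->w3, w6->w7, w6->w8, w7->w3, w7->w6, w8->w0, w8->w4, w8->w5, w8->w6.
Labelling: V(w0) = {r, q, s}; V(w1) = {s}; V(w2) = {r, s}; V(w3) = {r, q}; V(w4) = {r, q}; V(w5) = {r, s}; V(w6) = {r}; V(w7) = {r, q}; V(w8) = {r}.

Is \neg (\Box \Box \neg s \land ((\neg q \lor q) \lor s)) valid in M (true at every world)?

Yes

Recall that \Box ψ holds at a world iff ψ holds at every accessible world, and \Diamond ψ holds iff ψ holds at some accessible world.
Let φ = \neg (\Box \Box \neg s \land ((\neg q \lor q) \lor s)). Evaluate φ at each world:
  w0 (successors {w2, w5, w6, w8}): φ is true.
  w1 (successors {w1, w3, w6}): φ is true.
  w2 (successors {w0, w2, w5, w6}): φ is true.
  w3 (successors {w1, w4, w5, w6, w7}): φ is true.
  w4 (successors {w3, w5, w8}): φ is true.
  w5 (successors {w0, w2, w3, w4, w5, w8}): φ is true.
  w6 (successors {w0, w1, w2, w3, w7, w8}): φ is true.
  w7 (successors {w3, w6}): φ is true.
  w8 (successors {w0, w4, w5, w6}): φ is true.
For instance, at w3:
  At w3: \Box \Box \neg s \land ((\neg q \lor q) \lor s) is false, so \neg (\Box \Box \neg s \land ((\neg q \lor q) \lor s)) is true.
    At w3: \Box \Box \neg s is false, (\neg q \lor q) \lor s is true, so \Box \Box \neg s \land ((\neg q \lor q) \lor s) is false.
      At w3: \Box \Box \neg s requires \Box \neg s at every successor {w1, w4, w5, w6, w7}.
        \Box \neg s fails at w1, so \Box \Box \neg s is false at w3.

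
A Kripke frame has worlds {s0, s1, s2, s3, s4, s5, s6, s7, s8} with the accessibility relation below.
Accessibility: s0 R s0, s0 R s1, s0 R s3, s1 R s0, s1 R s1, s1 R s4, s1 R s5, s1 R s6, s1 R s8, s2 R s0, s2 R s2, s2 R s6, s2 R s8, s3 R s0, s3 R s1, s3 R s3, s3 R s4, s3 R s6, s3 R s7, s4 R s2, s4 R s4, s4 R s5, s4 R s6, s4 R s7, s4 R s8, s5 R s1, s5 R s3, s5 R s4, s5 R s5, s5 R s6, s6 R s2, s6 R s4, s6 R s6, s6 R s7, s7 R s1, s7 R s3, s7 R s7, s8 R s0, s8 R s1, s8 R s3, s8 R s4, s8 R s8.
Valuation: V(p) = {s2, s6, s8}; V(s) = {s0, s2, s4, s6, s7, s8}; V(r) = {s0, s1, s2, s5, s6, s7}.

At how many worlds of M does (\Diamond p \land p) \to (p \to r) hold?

8

Recall that \Diamond ψ holds at a world iff ψ holds at some accessible world.
Let φ = (\Diamond p \land p) \to (p \to r). Evaluate φ at each world:
  s0 (successors {s0, s1, s3}): φ is true.
  s1 (successors {s0, s1, s4, s5, s6, s8}): φ is true.
  s2 (successors {s0, s2, s6, s8}): φ is true.
  s3 (successors {s0, s1, s3, s4, s6, s7}): φ is true.
  s4 (successors {s2, s4, s5, s6, s7, s8}): φ is true.
  s5 (successors {s1, s3, s4, s5, s6}): φ is true.
  s6 (successors {s2, s4, s6, s7}): φ is true.
  s7 (successors {s1, s3, s7}): φ is true.
  s8 (successors {s0, s1, s3, s4, s8}): φ is false.
For instance, at s7:
  At s7: \Diamond p \land p is false, p \to r is true, so (\Diamond p \land p) \to (p \to r) is true.
    At s7: \Diamond p is false, p is false, so \Diamond p \land p is false.
      At s7: \Diamond p requires p at some successor in {s1, s3, s7}.
        At s1: p is false.
        At s3: p is false.
        At s7: p is false.
      So \Diamond p is false at s7.
Satisfying worlds: {s0, s1, s2, s3, s4, s5, s6, s7}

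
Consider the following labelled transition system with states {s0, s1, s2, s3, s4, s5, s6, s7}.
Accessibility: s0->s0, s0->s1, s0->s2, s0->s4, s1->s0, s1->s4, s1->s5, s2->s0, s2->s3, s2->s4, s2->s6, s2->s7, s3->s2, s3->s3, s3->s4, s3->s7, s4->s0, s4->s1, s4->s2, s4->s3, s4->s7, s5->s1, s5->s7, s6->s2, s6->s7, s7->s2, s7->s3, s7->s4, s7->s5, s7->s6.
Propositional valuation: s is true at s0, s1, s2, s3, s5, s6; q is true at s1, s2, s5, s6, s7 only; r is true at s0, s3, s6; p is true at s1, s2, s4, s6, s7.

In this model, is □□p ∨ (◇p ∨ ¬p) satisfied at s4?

Recall that □ψ holds at a world iff ψ holds at every accessible world, and ◇ψ holds iff ψ holds at some accessible world.
At s4: □□p is false, ◇p ∨ ¬p is true, so □□p ∨ (◇p ∨ ¬p) is true.
  At s4: □□p requires □p at every successor {s0, s1, s2, s3, s7}.
    □p fails at s0, so □□p is false at s4.
      At s0: □p requires p at every successor {s0, s1, s2, s4}.
        p fails at s0, so □p is false at s0.
  At s4: ◇p is true, ¬p is false, so ◇p ∨ ¬p is true.
    At s4: ◇p requires p at some successor in {s0, s1, s2, s3, s7}.
      p holds at s1, so ◇p is true at s4.

Yes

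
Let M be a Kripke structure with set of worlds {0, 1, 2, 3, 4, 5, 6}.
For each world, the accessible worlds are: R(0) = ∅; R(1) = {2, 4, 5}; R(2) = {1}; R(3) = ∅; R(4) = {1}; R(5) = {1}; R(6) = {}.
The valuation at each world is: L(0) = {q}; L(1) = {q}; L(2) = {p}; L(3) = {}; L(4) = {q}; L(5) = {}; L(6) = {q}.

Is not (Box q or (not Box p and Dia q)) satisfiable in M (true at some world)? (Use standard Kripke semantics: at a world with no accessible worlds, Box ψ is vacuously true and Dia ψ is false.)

No

Let φ = not (Box q or (not Box p and Dia q)). Evaluate φ at each world:
  0 (successors ∅): φ is false.
  1 (successors {2, 4, 5}): φ is false.
  2 (successors {1}): φ is false.
  3 (successors ∅): φ is false.
  4 (successors {1}): φ is false.
  5 (successors {1}): φ is false.
  6 (successors ∅): φ is false.
For instance, at 4:
  At 4: Box q or (not Box p and Dia q) is true, so not (Box q or (not Box p and Dia q)) is false.
    At 4: Box q is true, not Box p and Dia q is true, so Box q or (not Box p and Dia q) is true.
      At 4: Box q requires q at every successor {1}.
        At 1: q is true.
      So Box q is true at 4.
      At 4: not Box p is true, Dia q is true, so not Box p and Dia q is true.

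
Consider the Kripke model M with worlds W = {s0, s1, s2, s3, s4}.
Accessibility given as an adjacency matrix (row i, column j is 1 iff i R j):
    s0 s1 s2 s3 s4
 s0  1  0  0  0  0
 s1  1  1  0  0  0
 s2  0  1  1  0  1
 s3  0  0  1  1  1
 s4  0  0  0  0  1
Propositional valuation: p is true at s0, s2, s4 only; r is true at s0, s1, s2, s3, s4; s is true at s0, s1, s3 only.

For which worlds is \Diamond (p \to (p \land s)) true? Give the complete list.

s0, s1, s2, s3

Recall that \Diamond ψ holds at a world iff ψ holds at some accessible world.
Let φ = \Diamond (p \to (p \land s)). Evaluate φ at each world:
  s0 (successors {s0}): φ is true.
  s1 (successors {s0, s1}): φ is true.
  s2 (successors {s1, s2, s4}): φ is true.
  s3 (successors {s2, s3, s4}): φ is true.
  s4 (successors {s4}): φ is false.
For instance, at s4:
  At s4: \Diamond (p \to (p \land s)) requires p \to (p \land s) at some successor in {s4}.
    At s4: p \to (p \land s) is false.
  So \Diamond (p \to (p \land s)) is false at s4.
Satisfying worlds: {s0, s1, s2, s3}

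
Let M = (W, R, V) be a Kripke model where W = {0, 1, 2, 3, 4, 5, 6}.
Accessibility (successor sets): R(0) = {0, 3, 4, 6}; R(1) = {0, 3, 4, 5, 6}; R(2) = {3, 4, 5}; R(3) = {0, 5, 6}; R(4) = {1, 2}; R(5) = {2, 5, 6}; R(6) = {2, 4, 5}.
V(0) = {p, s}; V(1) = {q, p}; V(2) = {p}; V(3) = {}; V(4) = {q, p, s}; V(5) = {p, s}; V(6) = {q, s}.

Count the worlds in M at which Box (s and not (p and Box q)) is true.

1

Let φ = Box (s and not (p and Box q)). Evaluate φ at each world:
  0 (successors {0, 3, 4, 6}): φ is false.
  1 (successors {0, 3, 4, 5, 6}): φ is false.
  2 (successors {3, 4, 5}): φ is false.
  3 (successors {0, 5, 6}): φ is true.
  4 (successors {1, 2}): φ is false.
  5 (successors {2, 5, 6}): φ is false.
  6 (successors {2, 4, 5}): φ is false.
For instance, at 1:
  At 1: Box (s and not (p and Box q)) requires s and not (p and Box q) at every successor {0, 3, 4, 5, 6}.
    s and not (p and Box q) fails at 3, so Box (s and not (p and Box q)) is false at 1.
      At 3: s is false, not (p and Box q) is true, so s and not (p and Box q) is false.
Satisfying worlds: {3}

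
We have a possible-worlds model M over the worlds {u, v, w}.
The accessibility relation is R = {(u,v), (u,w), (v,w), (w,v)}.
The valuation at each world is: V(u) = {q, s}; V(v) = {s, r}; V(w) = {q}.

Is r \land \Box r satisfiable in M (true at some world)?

No

Let φ = r \land \Box r. Evaluate φ at each world:
  u (successors {v, w}): φ is false.
  v (successors {w}): φ is false.
  w (successors {v}): φ is false.
For instance, at v:
  At v: r is true, \Box r is false, so r \land \Box r is false.
    At v: \Box r requires r at every successor {w}.
      r fails at w, so \Box r is false at v.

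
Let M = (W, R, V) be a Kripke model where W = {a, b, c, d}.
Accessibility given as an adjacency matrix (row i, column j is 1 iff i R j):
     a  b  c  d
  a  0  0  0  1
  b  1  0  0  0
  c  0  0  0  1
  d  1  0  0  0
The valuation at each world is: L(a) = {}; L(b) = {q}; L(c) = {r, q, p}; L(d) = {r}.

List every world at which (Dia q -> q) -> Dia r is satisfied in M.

Let φ = (Dia q -> q) -> Dia r. Evaluate φ at each world:
  a (successors {d}): φ is true.
  b (successors {a}): φ is false.
  c (successors {d}): φ is true.
  d (successors {a}): φ is false.
For instance, at b:
  At b: Dia q -> q is true, Dia r is false, so (Dia q -> q) -> Dia r is false.
    At b: Dia q is false, q is true, so Dia q -> q is true.
      At b: Dia q requires q at some successor in {a}.
        At a: q is false.
      So Dia q is false at b.
    At b: Dia r requires r at some successor in {a}.
      At a: r is false.
    So Dia r is false at b.
Satisfying worlds: {a, c}

a, c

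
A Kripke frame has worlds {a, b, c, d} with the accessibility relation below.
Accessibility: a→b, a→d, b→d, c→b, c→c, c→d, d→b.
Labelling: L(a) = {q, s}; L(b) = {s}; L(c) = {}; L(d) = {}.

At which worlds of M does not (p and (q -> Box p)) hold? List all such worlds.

Let φ = not (p and (q -> Box p)). Evaluate φ at each world:
  a (successors {b, d}): φ is true.
  b (successors {d}): φ is true.
  c (successors {b, c, d}): φ is true.
  d (successors {b}): φ is true.
For instance, at b:
  At b: p and (q -> Box p) is false, so not (p and (q -> Box p)) is true.
    At b: p is false, q -> Box p is true, so p and (q -> Box p) is false.
      At b: q is false, Box p is false, so q -> Box p is true.
Satisfying worlds: {a, b, c, d}

a, b, c, d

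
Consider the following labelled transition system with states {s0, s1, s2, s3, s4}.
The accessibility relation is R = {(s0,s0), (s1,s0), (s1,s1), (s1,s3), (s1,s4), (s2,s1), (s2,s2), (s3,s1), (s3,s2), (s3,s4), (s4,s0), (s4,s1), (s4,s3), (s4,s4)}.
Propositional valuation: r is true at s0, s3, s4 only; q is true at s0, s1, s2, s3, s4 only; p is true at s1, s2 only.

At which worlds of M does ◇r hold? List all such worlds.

Recall that ◇ψ holds at a world iff ψ holds at some accessible world.
Let φ = ◇r. Evaluate φ at each world:
  s0 (successors {s0}): φ is true.
  s1 (successors {s0, s1, s3, s4}): φ is true.
  s2 (successors {s1, s2}): φ is false.
  s3 (successors {s1, s2, s4}): φ is true.
  s4 (successors {s0, s1, s3, s4}): φ is true.
For instance, at s3:
  At s3: ◇r requires r at some successor in {s1, s2, s4}.
    r holds at s4, so ◇r is true at s3.
Satisfying worlds: {s0, s1, s3, s4}

s0, s1, s3, s4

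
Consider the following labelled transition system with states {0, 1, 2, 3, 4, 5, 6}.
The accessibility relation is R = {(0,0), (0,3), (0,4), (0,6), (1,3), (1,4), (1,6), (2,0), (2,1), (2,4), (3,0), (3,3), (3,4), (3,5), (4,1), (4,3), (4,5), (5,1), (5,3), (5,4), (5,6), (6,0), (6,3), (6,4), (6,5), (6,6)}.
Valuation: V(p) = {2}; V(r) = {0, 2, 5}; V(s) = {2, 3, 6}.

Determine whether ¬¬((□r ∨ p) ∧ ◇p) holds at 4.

Recall that □ψ holds at a world iff ψ holds at every accessible world, and ◇ψ holds iff ψ holds at some accessible world.
At 4: ¬((□r ∨ p) ∧ ◇p) is true, so ¬¬((□r ∨ p) ∧ ◇p) is false.
  At 4: (□r ∨ p) ∧ ◇p is false, so ¬((□r ∨ p) ∧ ◇p) is true.
    At 4: □r ∨ p is false, ◇p is false, so (□r ∨ p) ∧ ◇p is false.
      At 4: □r is false, p is false, so □r ∨ p is false.
      At 4: ◇p requires p at some successor in {1, 3, 5}.
        At 1: p is false.
        At 3: p is false.
        At 5: p is false.
      So ◇p is false at 4.

No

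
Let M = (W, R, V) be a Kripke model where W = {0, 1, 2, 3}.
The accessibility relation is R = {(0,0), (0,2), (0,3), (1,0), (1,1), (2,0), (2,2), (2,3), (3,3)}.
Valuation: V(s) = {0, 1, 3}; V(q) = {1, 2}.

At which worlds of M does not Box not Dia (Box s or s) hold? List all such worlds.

Let φ = not Box not Dia (Box s or s). Evaluate φ at each world:
  0 (successors {0, 2, 3}): φ is true.
  1 (successors {0, 1}): φ is true.
  2 (successors {0, 2, 3}): φ is true.
  3 (successors {3}): φ is true.
For instance, at 2:
  At 2: Box not Dia (Box s or s) is false, so not Box not Dia (Box s or s) is true.
    At 2: Box not Dia (Box s or s) requires not Dia (Box s or s) at every successor {0, 2, 3}.
      not Dia (Box s or s) fails at 0, so Box not Dia (Box s or s) is false at 2.
Satisfying worlds: {0, 1, 2, 3}

0, 1, 2, 3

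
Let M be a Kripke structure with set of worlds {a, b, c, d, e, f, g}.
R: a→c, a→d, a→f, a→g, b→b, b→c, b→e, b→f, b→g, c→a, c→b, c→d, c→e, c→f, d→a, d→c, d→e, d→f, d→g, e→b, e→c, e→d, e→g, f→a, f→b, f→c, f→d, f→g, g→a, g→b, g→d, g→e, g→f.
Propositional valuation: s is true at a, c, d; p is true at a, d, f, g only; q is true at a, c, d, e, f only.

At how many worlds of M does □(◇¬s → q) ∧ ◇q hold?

0

Let φ = □(◇¬s → q) ∧ ◇q. Evaluate φ at each world:
  a (successors {c, d, f, g}): φ is false.
  b (successors {b, c, e, f, g}): φ is false.
  c (successors {a, b, d, e, f}): φ is false.
  d (successors {a, c, e, f, g}): φ is false.
  e (successors {b, c, d, g}): φ is false.
  f (successors {a, b, c, d, g}): φ is false.
  g (successors {a, b, d, e, f}): φ is false.
For instance, at b:
  At b: □(◇¬s → q) is false, ◇q is true, so □(◇¬s → q) ∧ ◇q is false.
    At b: □(◇¬s → q) requires ◇¬s → q at every successor {b, c, e, f, g}.
      ◇¬s → q fails at b, so □(◇¬s → q) is false at b.
    At b: ◇q requires q at some successor in {b, c, e, f, g}.
      q holds at c, so ◇q is true at b.
Satisfying worlds: none.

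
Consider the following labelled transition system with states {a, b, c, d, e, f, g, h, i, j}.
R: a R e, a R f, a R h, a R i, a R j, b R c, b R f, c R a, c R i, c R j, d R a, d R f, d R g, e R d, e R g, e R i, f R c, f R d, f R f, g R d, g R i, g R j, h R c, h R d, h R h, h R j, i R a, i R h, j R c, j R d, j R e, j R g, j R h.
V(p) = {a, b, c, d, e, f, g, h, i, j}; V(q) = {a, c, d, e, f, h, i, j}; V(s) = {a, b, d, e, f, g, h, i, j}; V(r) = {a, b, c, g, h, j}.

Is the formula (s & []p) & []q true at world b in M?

Yes

Recall that []ψ holds at a world iff ψ holds at every accessible world, and <>ψ holds iff ψ holds at some accessible world.
At b: s & []p is true, []q is true, so (s & []p) & []q is true.
  At b: s is true, []p is true, so s & []p is true.
    At b: []p requires p at every successor {c, f}.
      At c: p is true.
      At f: p is true.
    So []p is true at b.
  At b: []q requires q at every successor {c, f}.
    At c: q is true.
    At f: q is true.
  So []q is true at b.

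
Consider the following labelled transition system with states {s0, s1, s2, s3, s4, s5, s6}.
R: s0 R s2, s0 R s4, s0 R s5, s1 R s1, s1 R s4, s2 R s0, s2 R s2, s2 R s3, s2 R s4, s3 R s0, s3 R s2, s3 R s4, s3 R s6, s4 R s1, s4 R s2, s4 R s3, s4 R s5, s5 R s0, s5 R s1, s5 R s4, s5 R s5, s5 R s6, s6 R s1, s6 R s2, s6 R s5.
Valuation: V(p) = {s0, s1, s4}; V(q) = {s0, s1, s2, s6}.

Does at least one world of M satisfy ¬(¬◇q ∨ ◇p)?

Recall that ◇ψ holds at a world iff ψ holds at some accessible world.
Let φ = ¬(¬◇q ∨ ◇p). Evaluate φ at each world:
  s0 (successors {s2, s4, s5}): φ is false.
  s1 (successors {s1, s4}): φ is false.
  s2 (successors {s0, s2, s3, s4}): φ is false.
  s3 (successors {s0, s2, s4, s6}): φ is false.
  s4 (successors {s1, s2, s3, s5}): φ is false.
  s5 (successors {s0, s1, s4, s5, s6}): φ is false.
  s6 (successors {s1, s2, s5}): φ is false.
For instance, at s5:
  At s5: ¬◇q ∨ ◇p is true, so ¬(¬◇q ∨ ◇p) is false.
    At s5: ¬◇q is false, ◇p is true, so ¬◇q ∨ ◇p is true.
      At s5: ◇q is true, so ¬◇q is false.
      At s5: ◇p requires p at some successor in {s0, s1, s4, s5, s6}.
        p holds at s0, so ◇p is true at s5.

No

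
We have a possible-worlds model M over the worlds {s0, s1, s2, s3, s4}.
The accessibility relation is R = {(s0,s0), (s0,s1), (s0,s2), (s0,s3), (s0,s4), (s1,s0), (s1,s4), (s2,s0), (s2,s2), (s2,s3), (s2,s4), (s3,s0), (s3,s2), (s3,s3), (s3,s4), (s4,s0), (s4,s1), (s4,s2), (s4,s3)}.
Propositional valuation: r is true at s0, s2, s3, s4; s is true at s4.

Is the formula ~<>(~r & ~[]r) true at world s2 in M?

Recall that []ψ holds at a world iff ψ holds at every accessible world, and <>ψ holds iff ψ holds at some accessible world.
At s2: <>(~r & ~[]r) is false, so ~<>(~r & ~[]r) is true.
  At s2: <>(~r & ~[]r) requires ~r & ~[]r at some successor in {s0, s2, s3, s4}.
    At s0: ~r & ~[]r is false.
    At s2: ~r & ~[]r is false.
    At s3: ~r & ~[]r is false.
    At s4: ~r & ~[]r is false.
  So <>(~r & ~[]r) is false at s2.

Yes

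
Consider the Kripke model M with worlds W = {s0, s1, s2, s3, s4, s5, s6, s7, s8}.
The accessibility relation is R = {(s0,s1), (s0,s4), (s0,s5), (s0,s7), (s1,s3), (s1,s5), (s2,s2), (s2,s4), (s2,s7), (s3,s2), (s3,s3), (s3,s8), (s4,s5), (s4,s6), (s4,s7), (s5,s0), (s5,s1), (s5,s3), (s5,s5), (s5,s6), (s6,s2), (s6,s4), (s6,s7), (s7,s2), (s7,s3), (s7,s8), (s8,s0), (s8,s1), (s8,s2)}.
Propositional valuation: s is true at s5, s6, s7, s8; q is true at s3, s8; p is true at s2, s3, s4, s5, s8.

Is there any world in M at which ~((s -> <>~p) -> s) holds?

Yes

Let φ = ~((s -> <>~p) -> s). Evaluate φ at each world:
  s0 (successors {s1, s4, s5, s7}): φ is true.
  s1 (successors {s3, s5}): φ is true.
  s2 (successors {s2, s4, s7}): φ is true.
  s3 (successors {s2, s3, s8}): φ is true.
  s4 (successors {s5, s6, s7}): φ is true.
  s5 (successors {s0, s1, s3, s5, s6}): φ is false.
  s6 (successors {s2, s4, s7}): φ is false.
  s7 (successors {s2, s3, s8}): φ is false.
  s8 (successors {s0, s1, s2}): φ is false.
Detail at s0 (witness):
  At s0: (s -> <>~p) -> s is false, so ~((s -> <>~p) -> s) is true.
    At s0: s -> <>~p is true, s is false, so (s -> <>~p) -> s is false.
      At s0: s is false, <>~p is true, so s -> <>~p is true.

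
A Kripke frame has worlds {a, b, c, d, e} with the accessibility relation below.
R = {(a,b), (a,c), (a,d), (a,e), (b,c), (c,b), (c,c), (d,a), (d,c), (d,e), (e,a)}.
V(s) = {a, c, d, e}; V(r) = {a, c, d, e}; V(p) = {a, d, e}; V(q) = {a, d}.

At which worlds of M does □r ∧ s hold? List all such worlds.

Recall that □ψ holds at a world iff ψ holds at every accessible world, and ◇ψ holds iff ψ holds at some accessible world.
Let φ = □r ∧ s. Evaluate φ at each world:
  a (successors {b, c, d, e}): φ is false.
  b (successors {c}): φ is false.
  c (successors {b, c}): φ is false.
  d (successors {a, c, e}): φ is true.
  e (successors {a}): φ is true.
For instance, at c:
  At c: □r is false, s is true, so □r ∧ s is false.
    At c: □r requires r at every successor {b, c}.
      r fails at b, so □r is false at c.
Satisfying worlds: {d, e}

d, e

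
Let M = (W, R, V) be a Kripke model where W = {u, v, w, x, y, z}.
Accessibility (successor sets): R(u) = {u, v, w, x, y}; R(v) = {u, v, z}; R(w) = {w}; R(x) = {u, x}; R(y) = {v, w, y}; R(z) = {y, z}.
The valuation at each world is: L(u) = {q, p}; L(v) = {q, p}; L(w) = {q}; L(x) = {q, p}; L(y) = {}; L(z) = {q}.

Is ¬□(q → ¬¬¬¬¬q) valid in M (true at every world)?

Yes

Let φ = ¬□(q → ¬¬¬¬¬q). Evaluate φ at each world:
  u (successors {u, v, w, x, y}): φ is true.
  v (successors {u, v, z}): φ is true.
  w (successors {w}): φ is true.
  x (successors {u, x}): φ is true.
  y (successors {v, w, y}): φ is true.
  z (successors {y, z}): φ is true.
For instance, at z:
  At z: □(q → ¬¬¬¬¬q) is false, so ¬□(q → ¬¬¬¬¬q) is true.
    At z: □(q → ¬¬¬¬¬q) requires q → ¬¬¬¬¬q at every successor {y, z}.
      q → ¬¬¬¬¬q fails at z, so □(q → ¬¬¬¬¬q) is false at z.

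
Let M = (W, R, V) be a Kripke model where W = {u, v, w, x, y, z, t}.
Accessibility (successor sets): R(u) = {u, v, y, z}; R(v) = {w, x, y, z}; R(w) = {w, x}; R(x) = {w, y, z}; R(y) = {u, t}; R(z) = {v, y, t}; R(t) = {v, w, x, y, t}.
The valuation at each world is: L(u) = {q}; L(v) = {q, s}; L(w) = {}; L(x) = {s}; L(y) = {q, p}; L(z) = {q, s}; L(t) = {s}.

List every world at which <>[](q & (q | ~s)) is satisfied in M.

Let φ = <>[](q & (q | ~s)). Evaluate φ at each world:
  u (successors {u, v, y, z}): φ is true.
  v (successors {w, x, y, z}): φ is false.
  w (successors {w, x}): φ is false.
  x (successors {w, y, z}): φ is false.
  y (successors {u, t}): φ is true.
  z (successors {v, y, t}): φ is false.
  t (successors {v, w, x, y, t}): φ is false.
For instance, at y:
  At y: <>[](q & (q | ~s)) requires [](q & (q | ~s)) at some successor in {u, t}.
    [](q & (q | ~s)) holds at u, so <>[](q & (q | ~s)) is true at y.
      At u: [](q & (q | ~s)) requires q & (q | ~s) at every successor {u, v, y, z}.
        At u: q & (q | ~s) is true.
        At v: q & (q | ~s) is true.
        At y: q & (q | ~s) is true.
        At z: q & (q | ~s) is true.
      So [](q & (q | ~s)) is true at u.
Satisfying worlds: {u, y}

u, y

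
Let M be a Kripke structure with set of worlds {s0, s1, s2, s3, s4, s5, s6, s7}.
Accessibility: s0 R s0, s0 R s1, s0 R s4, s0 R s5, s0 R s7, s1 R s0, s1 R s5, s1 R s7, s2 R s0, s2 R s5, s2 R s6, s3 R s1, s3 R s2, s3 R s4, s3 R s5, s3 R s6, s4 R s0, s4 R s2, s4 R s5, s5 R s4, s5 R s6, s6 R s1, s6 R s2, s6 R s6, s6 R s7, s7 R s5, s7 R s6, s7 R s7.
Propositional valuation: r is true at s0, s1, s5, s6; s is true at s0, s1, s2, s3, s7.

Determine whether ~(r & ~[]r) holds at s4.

Yes

At s4: r & ~[]r is false, so ~(r & ~[]r) is true.
  At s4: r is false, ~[]r is true, so r & ~[]r is false.
    At s4: []r is false, so ~[]r is true.
      At s4: []r requires r at every successor {s0, s2, s5}.
        r fails at s2, so []r is false at s4.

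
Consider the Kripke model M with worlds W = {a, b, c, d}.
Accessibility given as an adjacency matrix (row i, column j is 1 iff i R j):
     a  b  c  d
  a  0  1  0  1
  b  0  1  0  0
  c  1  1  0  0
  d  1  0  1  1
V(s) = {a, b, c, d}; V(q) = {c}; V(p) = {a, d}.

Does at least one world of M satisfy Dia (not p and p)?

No

Let φ = Dia (not p and p). Evaluate φ at each world:
  a (successors {b, d}): φ is false.
  b (successors {b}): φ is false.
  c (successors {a, b}): φ is false.
  d (successors {a, c, d}): φ is false.
For instance, at b:
  At b: Dia (not p and p) requires not p and p at some successor in {b}.
    At b: not p and p is false.
  So Dia (not p and p) is false at b.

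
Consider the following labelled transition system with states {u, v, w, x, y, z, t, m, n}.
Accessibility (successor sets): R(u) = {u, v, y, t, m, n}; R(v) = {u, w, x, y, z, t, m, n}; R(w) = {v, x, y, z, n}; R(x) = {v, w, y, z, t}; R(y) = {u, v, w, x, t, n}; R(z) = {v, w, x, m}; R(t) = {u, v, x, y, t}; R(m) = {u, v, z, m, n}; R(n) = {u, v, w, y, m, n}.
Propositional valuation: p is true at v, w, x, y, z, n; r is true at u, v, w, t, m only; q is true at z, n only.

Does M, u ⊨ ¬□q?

At u: □q is false, so ¬□q is true.
  At u: □q requires q at every successor {u, v, y, t, m, n}.
    q fails at u, so □q is false at u.

Yes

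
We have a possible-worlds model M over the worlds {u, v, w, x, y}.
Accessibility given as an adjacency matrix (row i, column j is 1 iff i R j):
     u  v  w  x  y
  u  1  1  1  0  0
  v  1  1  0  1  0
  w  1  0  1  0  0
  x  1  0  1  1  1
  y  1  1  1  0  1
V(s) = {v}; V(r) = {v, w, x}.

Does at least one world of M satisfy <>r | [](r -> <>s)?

Yes

Recall that []ψ holds at a world iff ψ holds at every accessible world, and <>ψ holds iff ψ holds at some accessible world.
Let φ = <>r | [](r -> <>s). Evaluate φ at each world:
  u (successors {u, v, w}): φ is true.
  v (successors {u, v, x}): φ is true.
  w (successors {u, w}): φ is true.
  x (successors {u, w, x, y}): φ is true.
  y (successors {u, v, w, y}): φ is true.
Detail at u (witness):
  At u: <>r is true, [](r -> <>s) is false, so <>r | [](r -> <>s) is true.
    At u: <>r requires r at some successor in {u, v, w}.
      r holds at v, so <>r is true at u.
    At u: [](r -> <>s) requires r -> <>s at every successor {u, v, w}.
      r -> <>s fails at w, so [](r -> <>s) is false at u.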